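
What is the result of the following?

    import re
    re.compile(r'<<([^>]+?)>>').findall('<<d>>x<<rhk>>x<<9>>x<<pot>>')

Walking the string: at [0:5] match '<<d>>', group 1 = 'd'; at [6:13] match '<<rhk>>', group 1 = 'rhk'; at [14:19] match '<<9>>', group 1 = '9'; at [20:27] match '<<pot>>', group 1 = 'pot'.
With a single group, `findall` returns only what that group captured — 4 items.

['d', 'rhk', '9', 'pot']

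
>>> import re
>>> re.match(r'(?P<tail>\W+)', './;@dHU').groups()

('./;@',)

Pattern: one or more of a non-word character (captured as 'tail').
`match` is anchored at position 0; if the pattern doesn't fit there, it returns None.
The match spans [0:4] → './;@'.
Captured: group 1 = './;@'.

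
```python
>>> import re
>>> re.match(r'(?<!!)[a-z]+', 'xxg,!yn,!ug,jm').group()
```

`re.match` won't scan ahead — the pattern has to work from the very first character.
The match spans [0:3] → 'xxg'.

'xxg'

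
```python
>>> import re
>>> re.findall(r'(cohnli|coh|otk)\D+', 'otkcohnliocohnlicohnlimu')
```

Matches: at [0:24] match 'otkcohnliocohnlicohnlimu', group 1 = 'otk'.
`findall` collects group 1 from the one match (1 total).

['otk']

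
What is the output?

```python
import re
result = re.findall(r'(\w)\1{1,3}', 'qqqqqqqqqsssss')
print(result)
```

The backreference `\1` re-matches whatever the first group consumed, character for character.
Matches: at [0:4] match 'qqqq', group 1 = 'q'; at [4:8] match 'qqqq', group 1 = 'q'; at [9:13] match 'ssss', group 1 = 's'.
With a single group, `findall` returns only what that group captured — 3 items.

['q', 'q', 's']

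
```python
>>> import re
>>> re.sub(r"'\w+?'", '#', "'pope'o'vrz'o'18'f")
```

`sub` substitutes '#' at each match site.

'#o#o#f'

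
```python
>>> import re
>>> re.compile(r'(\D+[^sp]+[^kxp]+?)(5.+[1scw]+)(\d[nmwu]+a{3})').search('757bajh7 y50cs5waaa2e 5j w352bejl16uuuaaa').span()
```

(3, 41)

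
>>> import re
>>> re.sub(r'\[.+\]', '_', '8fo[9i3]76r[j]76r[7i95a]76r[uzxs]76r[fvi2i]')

'8fo_'

Matches: at [3:43] → '[9i3]76r[j]76r[7i95a]76r[uzxs]76r[fvi2i]'.
Every occurrence is swapped for '_'.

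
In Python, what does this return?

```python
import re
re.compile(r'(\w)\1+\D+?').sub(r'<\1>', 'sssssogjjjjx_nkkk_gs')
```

`\1` is not a pattern — it's the concrete string captured by group 1, re-applied verbatim.
Matches: at [0:6] → 'ssssso'; at [7:12] → 'jjjjx'; at [14:18] → 'kkk_'.
The replacement refers to a captured group, so each match is rewritten using its own captured text.

'<s>g<j>_n<k>gs'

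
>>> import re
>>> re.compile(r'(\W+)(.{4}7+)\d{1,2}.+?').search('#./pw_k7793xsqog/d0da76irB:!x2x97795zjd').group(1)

Pattern: one or more of a non-word character (captured); then exactly 4 of any character, then one or more of the literal '7' (captured); then 1 to 2 of a digit, then one or more of any character (lazy).
Lazy quantifiers expand one character at a time until the remainder of the pattern can match.
Unlike `match`, `search` isn't anchored — it looks for the pattern anywhere in the string.
The match spans [0:12] → '#./pw_k7793x'.
Captured: group 1 = '#./', group 2 = 'pw_k77'.

'#./'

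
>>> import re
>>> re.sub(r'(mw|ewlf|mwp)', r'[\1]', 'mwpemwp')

Branches in `(...|...)` are attempted left-to-right; the first branch that allows the whole pattern to succeed is taken.
Matches: at [0:2] → 'mw'; at [4:6] → 'mw'.
The replacement refers to a captured group, so each match is rewritten using its own captured text.

'[mw]pe[mw]p'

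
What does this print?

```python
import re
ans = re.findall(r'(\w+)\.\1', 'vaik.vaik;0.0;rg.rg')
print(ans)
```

['vaik', '0', 'rg']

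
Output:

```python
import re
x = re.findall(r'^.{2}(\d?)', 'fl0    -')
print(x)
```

Because there's exactly one group, `findall` drops the full match and keeps group 1 from the one hit.

['0']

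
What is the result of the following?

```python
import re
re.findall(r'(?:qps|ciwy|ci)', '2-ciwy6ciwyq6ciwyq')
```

['ciwy', 'ciwy', 'ciwy']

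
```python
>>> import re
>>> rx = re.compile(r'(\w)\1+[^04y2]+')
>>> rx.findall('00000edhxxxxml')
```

['0']

`\1` is not a pattern — it's the concrete string captured by group 1, re-applied verbatim.
`findall` collects group 1 from the one match (1 total).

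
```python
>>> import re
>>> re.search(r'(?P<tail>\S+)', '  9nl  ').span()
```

(2, 5)

The pattern matches one or more of a non-whitespace character (captured as 'tail').
`search` walks the string left to right and returns the first match it finds.
The match spans [2:5] → '9nl'.
Captured: group 1 = '9nl'.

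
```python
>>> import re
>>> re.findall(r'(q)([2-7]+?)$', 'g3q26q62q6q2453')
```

[('q', '2453')]

Pattern: a literal 'q' (captured); then one or more of a character in [2-7] (lazy) (captured); then anchored at the end.
Walking the string: at [10:15] match 'q2453', groups = ('q', '2453').
With 2 capturing groups, `findall` returns a 2-tuple per match.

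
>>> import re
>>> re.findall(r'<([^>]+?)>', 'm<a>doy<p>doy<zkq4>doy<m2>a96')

Walking the string: at [1:4] match '<a>', group 1 = 'a'; at [7:10] match '<p>', group 1 = 'p'; at [13:19] match '<zkq4>', group 1 = 'zkq4'; at [22:26] match '<m2>', group 1 = 'm2'.
`findall` collects group 1 from each match (4 total).

['a', 'p', 'zkq4', 'm2']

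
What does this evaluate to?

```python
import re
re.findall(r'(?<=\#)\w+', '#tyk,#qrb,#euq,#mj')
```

Because the assertion is zero-width, the text it checks is not consumed and won't appear in the result.
`findall` yields the raw match text (4 of them) because the pattern has no groups.

['tyk', 'qrb', 'euq', 'mj']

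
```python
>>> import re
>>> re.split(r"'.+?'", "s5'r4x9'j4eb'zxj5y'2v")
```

['s5', 'j4eb', '2v']

A `+?`/`*?`/`{m,n}?` starts at its minimum and grows only as far as needed for what follows to match.
Matches to split on: at [2:8] → "'r4x9'"; at [12:19] → "'zxj5y'".
The string is cut at each match, leaving 3 pieces.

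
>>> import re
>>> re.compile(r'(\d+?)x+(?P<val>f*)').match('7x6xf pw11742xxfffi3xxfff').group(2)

''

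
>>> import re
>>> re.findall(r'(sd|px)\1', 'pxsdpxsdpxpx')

['px']

After group 1 captures some text, `\1` only succeeds where that same text appears again.
One capturing group, so `findall` returns just the captured substring from the one match — 1 in all.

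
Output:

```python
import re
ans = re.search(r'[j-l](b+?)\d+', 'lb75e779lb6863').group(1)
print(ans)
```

The pattern matches a character in [j-l]; then one or more of a literal 'b' (lazy) (captured); then one or more of a digit.
`re.search` scans for the first position where the pattern succeeds.
The match spans [0:4] → 'lb75'.
Captured: group 1 = 'b'.

b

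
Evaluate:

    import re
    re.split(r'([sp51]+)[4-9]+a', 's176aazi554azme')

This matches one or more of one of [sp51] (captured); then one or more of a character in [4-9], then the literal 'a'.
Matches to split on: at [0:5] → 's176a'; at [8:12] → '554a'.
`re.split` interleaves the captured-group text with the surrounding fragments.

['', 's1', 'azi', '55', 'zme']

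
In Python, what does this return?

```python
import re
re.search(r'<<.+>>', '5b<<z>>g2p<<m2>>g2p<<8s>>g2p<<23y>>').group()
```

`re.search` tries every starting position until one works.
The match spans [2:35] → '<<z>>g2p<<m2>>g2p<<8s>>g2p<<23y>>'.

'<<z>>g2p<<m2>>g2p<<8s>>g2p<<23y>>'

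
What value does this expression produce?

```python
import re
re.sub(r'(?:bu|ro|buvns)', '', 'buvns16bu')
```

'vns16'

The regex engine tests alternatives in the order written; an earlier branch that matches wins even if a later one would match more.
`sub` substitutes '' at each match site.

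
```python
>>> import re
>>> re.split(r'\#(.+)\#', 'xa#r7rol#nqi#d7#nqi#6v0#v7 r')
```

The group in the pattern means `split` returns the separators' captures alongside the pieces.

['xa', 'r7rol#nqi#d7#nqi#6v0', 'v7 r']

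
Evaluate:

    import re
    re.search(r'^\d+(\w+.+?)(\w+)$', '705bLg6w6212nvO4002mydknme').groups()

('bLg6w6212nvO4002mydknm', 'e')

The match spans [0:26] → '705bLg6w6212nvO4002mydknme'.
Captured: group 1 = 'bLg6w6212nvO4002mydknm', group 2 = 'e'.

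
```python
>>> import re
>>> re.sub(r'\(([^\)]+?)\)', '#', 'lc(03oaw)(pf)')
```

'lc##'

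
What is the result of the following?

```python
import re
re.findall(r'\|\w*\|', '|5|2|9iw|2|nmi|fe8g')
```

Matches: at [0:3] → '|5|'; at [4:9] → '|9iw|'; at [10:15] → '|nmi|'.
With no groups in the pattern, `findall` gives back each whole match — 3 here.

['|5|', '|9iw|', '|nmi|']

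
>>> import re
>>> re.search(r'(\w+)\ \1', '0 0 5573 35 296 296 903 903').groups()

`\1` has to match the exact text group 1 already captured.
`re.search` tries every starting position until one works.
The match spans [0:3] → '0 0'.
Captured: group 1 = '0'.

('0',)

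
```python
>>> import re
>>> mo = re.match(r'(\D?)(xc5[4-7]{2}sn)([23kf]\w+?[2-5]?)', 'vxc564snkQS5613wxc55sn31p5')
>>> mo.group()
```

'vxc564snkQ'

`re.match` won't scan ahead — the pattern has to work from the very first character.
The match spans [0:10] → 'vxc564snkQ'.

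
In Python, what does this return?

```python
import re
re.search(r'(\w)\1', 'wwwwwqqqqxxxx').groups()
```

('w',)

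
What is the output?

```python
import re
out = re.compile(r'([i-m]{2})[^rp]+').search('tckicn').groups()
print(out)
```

The match spans [2:6] → 'kicn'.
Captured: group 1 = 'ki'.

('ki',)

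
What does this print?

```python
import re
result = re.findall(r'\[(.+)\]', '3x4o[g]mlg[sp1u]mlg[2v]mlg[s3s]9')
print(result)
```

['g]mlg[sp1u]mlg[2v]mlg[s3s']

`findall` collects group 1 from the one match (1 total).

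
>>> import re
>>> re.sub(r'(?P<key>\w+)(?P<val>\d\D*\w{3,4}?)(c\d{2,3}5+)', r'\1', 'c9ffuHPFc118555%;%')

This matches one or more of a word character (captured as 'key'); then a digit, then zero or more of a non-digit, then 3 to 4 of a word character (lazy) (captured as 'val'); then the literal 'c', then 2 to 3 of a digit, then one or more of a literal '5' (captured).
Matches: at [0:15] → 'c9ffuHPFc118555'.
`\1` in the replacement pulls in group 1's text for each match.

'c%;%'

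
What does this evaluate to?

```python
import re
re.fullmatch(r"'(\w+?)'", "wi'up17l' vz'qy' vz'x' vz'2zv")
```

None

For `fullmatch`, every character of the input must be accounted for by the pattern.
Here there's no way to consume every character, so the call returns None.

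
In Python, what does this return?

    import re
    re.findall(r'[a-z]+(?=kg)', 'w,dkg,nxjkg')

['d', 'nxj']

The positive lookaround only admits positions where the adjacent text matches; those characters stay outside the span.
Scanning left to right: at [2:3] → 'd'; at [6:9] → 'nxj'.
With no groups in the pattern, `findall` gives back each whole match — 2 here.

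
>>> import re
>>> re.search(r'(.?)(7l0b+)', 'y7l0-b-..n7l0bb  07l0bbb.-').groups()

This matches optionally any character (captured); then the literal '7l0', then one or more of the literal 'b' (captured).
`re.search` tries every starting position until one works.
The match spans [9:15] → 'n7l0bb'.
Captured: group 1 = 'n', group 2 = '7l0bb'.

('n', '7l0bb')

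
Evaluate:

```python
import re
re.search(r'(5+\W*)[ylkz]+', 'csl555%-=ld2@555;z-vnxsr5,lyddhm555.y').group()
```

'555%-=l'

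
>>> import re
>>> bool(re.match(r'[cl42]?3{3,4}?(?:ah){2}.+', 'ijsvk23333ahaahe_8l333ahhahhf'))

False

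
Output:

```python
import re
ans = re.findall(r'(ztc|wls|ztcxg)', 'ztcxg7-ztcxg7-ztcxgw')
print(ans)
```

['ztc', 'ztc', 'ztc']

The regex engine tests alternatives in the order written; an earlier branch that matches wins even if a later one would match more.
One capturing group, so `findall` returns just the captured substring from each match — 3 in all.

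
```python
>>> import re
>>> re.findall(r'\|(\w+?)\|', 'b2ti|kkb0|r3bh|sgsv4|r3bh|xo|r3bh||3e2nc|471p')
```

Walking the string: at [4:10] match '|kkb0|', group 1 = 'kkb0'; at [14:21] match '|sgsv4|', group 1 = 'sgsv4'; at [25:29] match '|xo|', group 1 = 'xo'; at [34:41] match '|3e2nc|', group 1 = '3e2nc'.
Because there's exactly one group, `findall` drops the full match and keeps group 1 from each hit.

['kkb0', 'sgsv4', 'xo', '3e2nc']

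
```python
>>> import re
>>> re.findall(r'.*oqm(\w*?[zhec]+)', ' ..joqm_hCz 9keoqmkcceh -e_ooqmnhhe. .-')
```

This matches zero or more of any character, then the literal 'oqm'; then zero or more of a word character (lazy), then one or more of one of [zhec] (captured).
Scanning left to right: at [0:35] match ' ..joqm_hCz 9keoqmkcceh -e_ooqmnhhe', group 1 = 'nhhe'.
Because there's exactly one group, `findall` drops the full match and keeps group 1 from the one hit.

['nhhe']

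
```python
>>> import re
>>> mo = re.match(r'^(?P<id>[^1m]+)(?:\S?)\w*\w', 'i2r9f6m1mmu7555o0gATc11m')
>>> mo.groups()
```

The match spans [0:24] → 'i2r9f6m1mmu7555o0gATc11m'.
Captured: group 1 = 'i2r9f6'.

('i2r9f6',)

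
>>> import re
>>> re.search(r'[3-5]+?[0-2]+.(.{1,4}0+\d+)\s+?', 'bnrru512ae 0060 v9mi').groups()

('e 0060',)

This matches one or more of a character in [3-5] (lazy), then one or more of a character in [0-2], then any character; then 1 to 4 of any character, then one or more of a literal '0', then one or more of a digit (captured); then one or more of whitespace (lazy).
`re.search` tries every starting position until one works.
The match spans [5:16] → '512ae 0060 '.
Captured: group 1 = 'e 0060'.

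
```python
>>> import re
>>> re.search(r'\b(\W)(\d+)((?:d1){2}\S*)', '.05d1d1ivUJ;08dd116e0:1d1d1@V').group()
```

':1d1d1@V'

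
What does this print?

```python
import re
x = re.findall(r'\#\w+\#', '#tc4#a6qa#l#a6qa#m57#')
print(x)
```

['#tc4#', '#l#', '#m57#']

Matches: at [0:5] → '#tc4#'; at [9:12] → '#l#'; at [16:21] → '#m57#'.
No capturing groups, so `findall` returns the 3 full match strings.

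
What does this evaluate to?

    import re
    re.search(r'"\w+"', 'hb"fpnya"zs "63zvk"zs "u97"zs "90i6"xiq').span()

(2, 9)

`re.search` scans for the first position where the pattern succeeds.
The match spans [2:9] → '"fpnya"'.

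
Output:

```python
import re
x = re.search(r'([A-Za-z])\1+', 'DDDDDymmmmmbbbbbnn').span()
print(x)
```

(0, 5)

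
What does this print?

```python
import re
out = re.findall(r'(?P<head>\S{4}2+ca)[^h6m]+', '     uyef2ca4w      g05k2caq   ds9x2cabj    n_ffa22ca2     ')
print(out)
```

['uyef2ca']

Pattern: exactly 4 of a non-whitespace character, then one or more of a literal '2', then the literal 'ca' (captured as 'head'); then one or more of any character except [h6m].
Matches: at [5:59] match 'uyef2ca4w      g05k2caq   ds9x2cabj    n_ffa22ca2     ', group 1 = 'uyef2ca'.
Because there's exactly one group, `findall` drops the full match and keeps group 1 from the one hit.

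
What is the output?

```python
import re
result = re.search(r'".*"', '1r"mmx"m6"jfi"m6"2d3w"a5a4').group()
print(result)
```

`re.search` scans for the first position where the pattern succeeds.
The match spans [2:22] → '"mmx"m6"jfi"m6"2d3w"'.

"mmx"m6"jfi"m6"2d3w"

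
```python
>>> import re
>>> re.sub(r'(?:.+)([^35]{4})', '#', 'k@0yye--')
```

'#'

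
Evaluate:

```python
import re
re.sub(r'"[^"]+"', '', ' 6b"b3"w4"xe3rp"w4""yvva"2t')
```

Matches: at [3:7] → '"b3"'; at [9:16] → '"xe3rp"'; at [19:25] → '"yvva"'.
Every occurrence is swapped for ''.

' 6bw4w4"2t'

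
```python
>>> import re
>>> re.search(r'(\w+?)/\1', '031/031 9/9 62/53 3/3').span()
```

(0, 7)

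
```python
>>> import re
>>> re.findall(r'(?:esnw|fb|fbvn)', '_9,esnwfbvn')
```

Alternation tries branches left to right and keeps the first one that lets the overall match succeed at that position.
With no groups in the pattern, `findall` gives back each whole match — 2 here.

['esnw', 'fb']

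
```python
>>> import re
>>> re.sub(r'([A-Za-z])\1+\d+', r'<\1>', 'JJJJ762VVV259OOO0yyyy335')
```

A backreference is literal: `\1` must see the identical characters the first group matched.
Matches: at [0:7] → 'JJJJ762'; at [7:13] → 'VVV259'; at [13:17] → 'OOO0'; at [17:24] → 'yyyy335'.
The replacement refers to a captured group, so each match is rewritten using its own captured text.

'<J><V><O><y>'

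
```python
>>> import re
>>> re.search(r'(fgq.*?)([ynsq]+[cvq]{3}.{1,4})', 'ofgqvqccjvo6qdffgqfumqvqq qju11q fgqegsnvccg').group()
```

Pattern: the literal 'fgq', then zero or more of any character (lazy) (captured); then one or more of one of [ynsq], then exactly 3 of one of [cvq], then 1 to 4 of any character (captured).
Unlike `match`, `search` isn't anchored — it looks for the pattern anywhere in the string.
The match spans [1:29] → 'fgqvqccjvo6qdffgqfumqvqq qju'.
Captured: group 1 = 'fgqvqccjvo6qdffgqfum', group 2 = 'qvqq qju'.

'fgqvqccjvo6qdffgqfumqvqq qju'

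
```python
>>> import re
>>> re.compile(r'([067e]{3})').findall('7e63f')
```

The pattern matches exactly 3 of one of [067e] (captured).
Matches: at [0:3] match '7e6', group 1 = '7e6'.
Because there's exactly one group, `findall` drops the full match and keeps group 1 from the one hit.

['7e6']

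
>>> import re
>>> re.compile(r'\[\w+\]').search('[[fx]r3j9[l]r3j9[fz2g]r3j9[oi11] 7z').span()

(1, 5)

The match spans [1:5] → '[fx]'.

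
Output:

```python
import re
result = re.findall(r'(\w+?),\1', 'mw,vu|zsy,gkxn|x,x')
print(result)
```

['x']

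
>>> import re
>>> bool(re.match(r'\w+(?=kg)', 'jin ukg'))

The lookaround is zero-width — it requires the adjacent text to match without consuming it, so the asserted text isn't part of the match.
`re.match` only tries the pattern at the start of the string.
Here position 0 doesn't satisfy it, so the call returns None, and `bool(None)` is False.

False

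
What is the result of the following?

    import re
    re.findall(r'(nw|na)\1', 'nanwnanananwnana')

['na', 'na']

After group 1 captures some text, `\1` only succeeds where that same text appears again.
Walking the string: at [4:8] match 'nana', group 1 = 'na'; at [12:16] match 'nana', group 1 = 'na'.
With a single group, `findall` returns only what that group captured — 2 items.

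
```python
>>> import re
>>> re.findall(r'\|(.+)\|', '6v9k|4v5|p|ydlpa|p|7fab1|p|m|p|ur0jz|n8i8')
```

['4v5|p|ydlpa|p|7fab1|p|m|p|ur0jz']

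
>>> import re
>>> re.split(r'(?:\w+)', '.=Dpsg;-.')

['.=', ';-.']

Pattern: one or more of a word character (non-capturing group).
Matches to split on: at [2:6] → 'Dpsg'.
Each match becomes a cut point; 2 segments remain.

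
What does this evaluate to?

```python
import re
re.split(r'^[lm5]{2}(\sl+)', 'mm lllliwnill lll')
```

['', ' llll', 'iwnill lll']

The pattern matches anchored at the start of the string; then exactly 2 of one of [lm5]; then whitespace, then one or more of a literal 'l' (captured).
Matches to split on: at [0:7] → 'mm llll'.
Because the pattern has a capturing group, `split` also inserts each captured text between the pieces.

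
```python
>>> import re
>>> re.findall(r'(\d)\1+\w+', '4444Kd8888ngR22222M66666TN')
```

The backreference `\1` re-matches whatever the first group consumed, character for character.
`findall` collects group 1 from the one match (1 total).

['4']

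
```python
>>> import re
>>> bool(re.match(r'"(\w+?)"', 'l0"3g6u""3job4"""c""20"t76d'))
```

`match` is anchored at position 0; if the pattern doesn't fit there, it returns None.
Here the pattern fails at index 0, so the call returns None, and `bool(None)` is False.

False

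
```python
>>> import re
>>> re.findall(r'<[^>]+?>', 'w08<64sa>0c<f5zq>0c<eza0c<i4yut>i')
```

['<64sa>', '<f5zq>', '<eza0c<i4yut>']

With no groups in the pattern, `findall` gives back each whole match — 3 here.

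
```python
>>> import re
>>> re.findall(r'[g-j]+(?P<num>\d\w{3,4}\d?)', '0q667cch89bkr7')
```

['89bkr7']

Pattern: one or more of a character in [g-j]; then a digit, then 3 to 4 of a word character, then optionally a digit (captured as 'num').
Matches: at [7:14] match 'h89bkr7', group 1 = '89bkr7'.
One capturing group, so `findall` returns just the captured substring from the one match — 1 in all.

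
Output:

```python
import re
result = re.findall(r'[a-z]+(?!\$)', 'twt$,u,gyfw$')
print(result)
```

['tw', 'u', 'gyf']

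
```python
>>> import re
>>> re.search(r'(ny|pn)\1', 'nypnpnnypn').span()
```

(2, 6)

After group 1 captures some text, `\1` only succeeds where that same text appears again.
The match spans [2:6] → 'pnpn'.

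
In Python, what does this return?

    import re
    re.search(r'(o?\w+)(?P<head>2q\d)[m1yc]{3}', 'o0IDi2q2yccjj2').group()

'o0IDi2q2ycc'

This matches optionally a literal 'o', then one or more of a word character (captured); then the literal '2q', then a digit (captured as 'head'); then exactly 3 of one of [m1yc].
`search` walks the string left to right and returns the first match it finds.
The match spans [0:11] → 'o0IDi2q2ycc'.
Captured: group 1 = 'o0IDi', group 2 = '2q2'.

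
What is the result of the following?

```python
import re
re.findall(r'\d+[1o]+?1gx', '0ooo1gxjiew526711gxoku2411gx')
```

Pattern: one or more of a digit; then one or more of one of [1o] (lazy), then the literal '1gx'.
Matches: at [0:7] → '0ooo1gx'; at [11:19] → '526711gx'; at [22:28] → '2411gx'.
Since nothing is captured, `findall` lists the 3 matched substrings directly.

['0ooo1gx', '526711gx', '2411gx']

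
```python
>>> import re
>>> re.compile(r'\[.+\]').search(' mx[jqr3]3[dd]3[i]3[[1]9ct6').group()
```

The match spans [3:23] → '[jqr3]3[dd]3[i]3[[1]'.

'[jqr3]3[dd]3[i]3[[1]'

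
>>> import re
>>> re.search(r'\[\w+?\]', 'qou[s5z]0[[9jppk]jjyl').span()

(3, 8)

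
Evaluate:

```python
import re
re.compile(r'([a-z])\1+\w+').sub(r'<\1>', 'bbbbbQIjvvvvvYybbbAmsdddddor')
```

'<b>'

After group 1 captures some text, `\1` only succeeds where that same text appears again.
Matches: at [0:28] → 'bbbbbQIjvvvvvYybbbAmsdddddor'.
Each match is replaced using the text its own group 1 captured.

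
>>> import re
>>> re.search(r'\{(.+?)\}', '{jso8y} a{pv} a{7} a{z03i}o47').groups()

The `?` after the quantifier makes it lazy — it takes as little as possible before letting the rest of the pattern try.
`re.search` tries every starting position until one works.
The match spans [0:7] → '{jso8y}'.
Captured: group 1 = 'jso8y'.

('jso8y',)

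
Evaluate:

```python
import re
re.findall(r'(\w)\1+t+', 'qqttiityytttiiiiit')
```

['q', 'i', 'y', 'i']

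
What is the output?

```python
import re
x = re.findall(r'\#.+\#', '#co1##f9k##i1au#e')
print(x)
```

['#co1##f9k##i1au#']

Walking the string: at [0:16] → '#co1##f9k##i1au#'.
With no groups in the pattern, `findall` gives back each whole match — 1 here.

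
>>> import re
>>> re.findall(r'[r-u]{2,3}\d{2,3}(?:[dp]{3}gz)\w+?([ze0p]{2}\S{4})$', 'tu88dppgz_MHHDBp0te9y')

Pattern: 2 to 3 of a character in [r-u], then 2 to 3 of a digit; then exactly 3 of one of [dp], then the literal 'gz' (non-capturing group); then one or more of a word character (lazy); then exactly 2 of one of [ze0p], then exactly 4 of a non-whitespace character (captured); then anchored at the end.
With a single group, `findall` returns only what that group captured — 1 item.

['p0te9y']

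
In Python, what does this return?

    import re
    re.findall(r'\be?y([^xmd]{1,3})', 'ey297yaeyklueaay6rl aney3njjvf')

This matches a word boundary (`\b`, zero-width); then optionally the literal 'e', then a literal 'y'; then 1 to 3 of any character except [xmd] (captured).
Matches: at [0:5] match 'ey297', group 1 = '297'.
`findall` collects group 1 from the one match (1 total).

['297']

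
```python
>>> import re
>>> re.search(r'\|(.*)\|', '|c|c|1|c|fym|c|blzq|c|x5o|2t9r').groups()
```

('c|c|1|c|fym|c|blzq|c|x5o',)

The match spans [0:26] → '|c|c|1|c|fym|c|blzq|c|x5o|'.
Captured: group 1 = 'c|c|1|c|fym|c|blzq|c|x5o'.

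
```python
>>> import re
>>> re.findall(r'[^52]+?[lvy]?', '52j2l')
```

['j', 'l']

Pattern: one or more of any character except [52] (lazy); then optionally one of [lvy].
Walking the string: at [2:3] → 'j'; at [4:5] → 'l'.
With no groups in the pattern, `findall` gives back each whole match — 2 here.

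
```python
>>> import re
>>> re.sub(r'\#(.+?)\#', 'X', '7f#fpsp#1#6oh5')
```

'7fX1#6oh5'

A `+?`/`*?`/`{m,n}?` starts at its minimum and grows only as far as needed for what follows to match.
Every occurrence is swapped for 'X'.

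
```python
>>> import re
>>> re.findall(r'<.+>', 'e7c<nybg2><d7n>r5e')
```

['<nybg2><d7n>']

Walking the string: at [3:15] → '<nybg2><d7n>'.
Since nothing is captured, `findall` lists the 1 matched substring directly.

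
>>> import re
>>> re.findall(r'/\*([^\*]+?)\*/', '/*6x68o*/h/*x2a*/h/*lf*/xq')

['6x68o', 'x2a', 'lf']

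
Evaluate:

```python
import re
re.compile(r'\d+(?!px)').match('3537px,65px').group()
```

'353'

`re.match` only tries the pattern at the start of the string.
The match spans [0:3] → '353'.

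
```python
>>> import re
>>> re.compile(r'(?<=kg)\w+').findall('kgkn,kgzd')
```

['kn', 'zd']

Lookahead/lookbehind check context without consuming it, so the matched span excludes the asserted characters.
With no groups in the pattern, `findall` gives back each whole match — 2 here.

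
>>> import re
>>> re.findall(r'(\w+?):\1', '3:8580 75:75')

`\1` has to match the exact text group 1 already captured.
With a single group, `findall` returns only what that group captured — 1 item.

['75']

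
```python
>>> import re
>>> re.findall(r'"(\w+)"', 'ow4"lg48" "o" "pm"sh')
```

['lg48', 'o', 'pm']

With a single group, `findall` returns only what that group captured — 3 items.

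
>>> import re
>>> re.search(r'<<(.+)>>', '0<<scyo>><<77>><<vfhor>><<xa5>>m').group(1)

'scyo>><<77>><<vfhor>><<xa5'

Unlike `match`, `search` isn't anchored — it looks for the pattern anywhere in the string.
The match spans [1:31] → '<<scyo>><<77>><<vfhor>><<xa5>>'.
Captured: group 1 = 'scyo>><<77>><<vfhor>><<xa5'.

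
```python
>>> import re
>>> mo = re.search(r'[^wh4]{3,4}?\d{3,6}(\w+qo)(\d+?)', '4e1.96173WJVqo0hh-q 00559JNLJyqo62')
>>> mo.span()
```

(1, 15)

This matches 3 to 4 of any character except [wh4] (lazy), then 3 to 6 of a digit; then one or more of a word character, then the literal 'qo' (captured); then one or more of a digit (lazy) (captured).
The match spans [1:15] → 'e1.96173WJVqo0'.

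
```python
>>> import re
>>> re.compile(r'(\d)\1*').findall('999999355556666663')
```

['9', '3', '5', '6', '3']

After group 1 captures some text, `\1` only succeeds where that same text appears again.
Walking the string: at [0:6] match '999999', group 1 = '9'; at [6:7] match '3', group 1 = '3'; at [7:11] match '5555', group 1 = '5'; at [11:17] match '666666', group 1 = '6'; at [17:18] match '3', group 1 = '3'.
One capturing group, so `findall` returns just the captured substring from each match — 5 in all.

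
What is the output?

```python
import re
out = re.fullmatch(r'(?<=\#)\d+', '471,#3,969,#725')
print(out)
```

None

`re.fullmatch` is like wrapping the pattern in `^…$` (in single-line mode).
Here the string isn't matched end-to-end, so the call returns None.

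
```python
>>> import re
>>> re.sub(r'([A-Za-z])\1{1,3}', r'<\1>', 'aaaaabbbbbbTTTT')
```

'<a>a<b><b><T>'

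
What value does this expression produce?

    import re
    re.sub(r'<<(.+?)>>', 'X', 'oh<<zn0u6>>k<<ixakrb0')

'ohXk<<ixakrb0'

`sub` substitutes 'X' at each match site.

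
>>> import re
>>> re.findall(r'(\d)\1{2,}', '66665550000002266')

['6', '5', '0']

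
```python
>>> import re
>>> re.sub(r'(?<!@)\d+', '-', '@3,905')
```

'@3,-'

Because the assertion is negative and zero-width, positions next to the forbidden text are skipped.
Matches: at [3:6] → '905'.
Every occurrence is swapped for '-'.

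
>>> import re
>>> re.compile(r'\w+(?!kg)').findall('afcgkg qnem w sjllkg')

`(?!…)`/`(?<!…)` only lets a position through if the neighbouring text does NOT match; no characters are consumed.
Scanning left to right: at [0:6] → 'afcgkg'; at [7:11] → 'qnem'; at [12:13] → 'w'; at [14:20] → 'sjllkg'.
Since nothing is captured, `findall` lists the 4 matched substrings directly.

['afcgkg', 'qnem', 'w', 'sjllkg']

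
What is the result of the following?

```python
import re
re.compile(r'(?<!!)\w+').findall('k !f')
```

`(?!…)`/`(?<!…)` only lets a position through if the neighbouring text does NOT match; no characters are consumed.
With no groups in the pattern, `findall` gives back each whole match — 1 here.

['k']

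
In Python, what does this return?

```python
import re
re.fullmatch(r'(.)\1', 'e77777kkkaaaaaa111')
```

None

`re.fullmatch` requires the pattern to consume the entire string.
Here the string isn't matched end-to-end, so the call returns None.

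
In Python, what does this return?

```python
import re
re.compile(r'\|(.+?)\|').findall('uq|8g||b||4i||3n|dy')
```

['8g', 'b', '4i', '3n']

The `?` after the quantifier makes it lazy — it takes as little as possible before letting the rest of the pattern try.
Because there's exactly one group, `findall` drops the full match and keeps group 1 from each hit.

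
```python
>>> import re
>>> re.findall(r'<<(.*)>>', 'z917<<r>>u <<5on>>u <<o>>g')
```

Matches: at [4:25] match '<<r>>u <<5on>>u <<o>>', group 1 = 'r>>u <<5on>>u <<o'.
Because there's exactly one group, `findall` drops the full match and keeps group 1 from the one hit.

['r>>u <<5on>>u <<o']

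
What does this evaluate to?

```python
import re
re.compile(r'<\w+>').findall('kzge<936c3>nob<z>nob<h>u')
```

Matches: at [4:11] → '<936c3>'; at [14:17] → '<z>'; at [20:23] → '<h>'.
Since nothing is captured, `findall` lists the 3 matched substrings directly.

['<936c3>', '<z>', '<h>']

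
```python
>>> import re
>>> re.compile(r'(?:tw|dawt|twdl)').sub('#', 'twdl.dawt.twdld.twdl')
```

Branches in `(...|...)` are attempted left-to-right; the first branch that allows the whole pattern to succeed is taken.
Matches: at [0:2] → 'tw'; at [5:9] → 'dawt'; at [10:12] → 'tw'; at [16:18] → 'tw'.
Each match is replaced by '#'.

'#dl.#.#dld.#dl'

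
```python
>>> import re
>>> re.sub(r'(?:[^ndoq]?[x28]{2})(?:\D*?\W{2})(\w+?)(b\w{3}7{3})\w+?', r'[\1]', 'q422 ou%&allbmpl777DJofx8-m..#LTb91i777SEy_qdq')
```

'q[all]Jo[LT]Ey_qdq'

The pattern matches optionally any character except [ndoq], then exactly 2 of one of [x28] (non-capturing group); then zero or more of a non-digit (lazy), then exactly 2 of a non-word character (non-capturing group); then one or more of a word character (lazy) (captured); then the literal 'b', then exactly 3 of a word character, then exactly 3 of a literal '7' (captured); then one or more of a word character (lazy).
Each match is replaced using the text its own group 1 captured.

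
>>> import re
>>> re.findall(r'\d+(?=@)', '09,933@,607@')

['933', '607']

Because the assertion is zero-width, the text it checks is not consumed and won't appear in the result.
Walking the string: at [3:6] → '933'; at [8:11] → '607'.
Since nothing is captured, `findall` lists the 2 matched substrings directly.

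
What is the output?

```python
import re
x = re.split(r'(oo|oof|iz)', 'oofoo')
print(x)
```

['', 'oo', 'f', 'oo', '']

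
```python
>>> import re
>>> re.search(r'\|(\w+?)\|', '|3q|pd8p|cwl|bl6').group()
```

The match spans [0:4] → '|3q|'.

'|3q|'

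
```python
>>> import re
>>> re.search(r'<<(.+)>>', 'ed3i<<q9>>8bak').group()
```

The match spans [4:10] → '<<q9>>'.

'<<q9>>'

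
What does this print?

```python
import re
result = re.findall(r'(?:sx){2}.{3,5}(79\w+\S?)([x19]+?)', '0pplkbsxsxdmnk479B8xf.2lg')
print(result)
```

[('79B8', 'x')]

Pattern: the literal 'sx' repeated 2 times, then 3 to 5 of any character; then the literal '79', then one or more of a word character, then optionally a non-whitespace character (captured); then one or more of one of [x19] (lazy) (captured).
Multiple groups make `findall` return tuples — one 2-tuple for the one match.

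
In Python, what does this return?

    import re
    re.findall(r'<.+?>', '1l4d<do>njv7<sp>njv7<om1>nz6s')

A `+?`/`*?`/`{m,n}?` starts at its minimum and grows only as far as needed for what follows to match.
With no groups in the pattern, `findall` gives back each whole match — 3 here.

['<do>', '<sp>', '<om1>']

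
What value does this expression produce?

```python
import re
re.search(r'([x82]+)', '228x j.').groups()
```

('228x',)

The match spans [0:4] → '228x'.
Captured: group 1 = '228x'.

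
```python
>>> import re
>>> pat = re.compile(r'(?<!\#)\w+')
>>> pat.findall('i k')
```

['i', 'k']

Because the assertion is negative and zero-width, positions next to the forbidden text are skipped.
Since nothing is captured, `findall` lists the 2 matched substrings directly.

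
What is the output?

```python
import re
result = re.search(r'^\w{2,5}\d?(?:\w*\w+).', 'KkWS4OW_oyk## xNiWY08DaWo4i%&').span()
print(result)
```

(0, 12)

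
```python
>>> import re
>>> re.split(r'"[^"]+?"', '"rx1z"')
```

`split` removes every match and returns the 2 fragments in between.

['', '']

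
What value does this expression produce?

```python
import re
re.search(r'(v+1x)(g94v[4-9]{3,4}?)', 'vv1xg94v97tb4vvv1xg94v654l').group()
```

The match spans [13:25] → 'vvv1xg94v654'.

'vvv1xg94v654'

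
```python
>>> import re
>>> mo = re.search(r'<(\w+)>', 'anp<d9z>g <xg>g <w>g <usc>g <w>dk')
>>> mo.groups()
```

The match spans [3:8] → '<d9z>'.
Captured: group 1 = 'd9z'.

('d9z',)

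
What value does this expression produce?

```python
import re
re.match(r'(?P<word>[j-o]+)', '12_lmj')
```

None

This matches one or more of a character in [j-o] (captured as 'word').
`re.match` only tries the pattern at the start of the string.
Here the pattern fails at index 0, so the call returns None.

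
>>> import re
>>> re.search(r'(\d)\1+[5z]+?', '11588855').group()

'115'

The backreference `\1` re-matches whatever the first group consumed, character for character.
`re.search` scans for the first position where the pattern succeeds.
The match spans [0:3] → '115'.
Captured: group 1 = '1'.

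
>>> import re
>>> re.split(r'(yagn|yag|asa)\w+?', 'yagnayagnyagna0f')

['', 'yagn', '', 'yagn', 'agna0f']

Branches in `(...|...)` are attempted left-to-right; the first branch that allows the whole pattern to succeed is taken.
Matches to split on: at [0:5] → 'yagna'; at [5:10] → 'yagny'.
The group in the pattern means `split` returns the separators' captures alongside the pieces.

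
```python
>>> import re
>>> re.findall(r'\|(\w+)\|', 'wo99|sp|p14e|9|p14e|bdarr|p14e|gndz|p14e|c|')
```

`findall` collects group 1 from each match (5 total).

['sp', '9', 'bdarr', 'gndz', 'c']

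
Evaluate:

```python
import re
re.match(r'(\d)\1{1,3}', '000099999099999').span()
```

With `match`, the pattern is implicitly anchored at the beginning.
The match spans [0:4] → '0000'.

(0, 4)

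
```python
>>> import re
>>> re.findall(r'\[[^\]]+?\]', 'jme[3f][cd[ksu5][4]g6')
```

Walking the string: at [3:7] → '[3f]'; at [7:16] → '[cd[ksu5]'; at [16:19] → '[4]'.
`findall` yields the raw match text (3 of them) because the pattern has no groups.

['[3f]', '[cd[ksu5]', '[4]']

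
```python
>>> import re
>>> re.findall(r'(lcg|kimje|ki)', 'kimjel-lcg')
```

['kimje', 'lcg']

`|` is ordered: at each position the engine commits to the first alternative that works.
With a single group, `findall` returns only what that group captured — 2 items.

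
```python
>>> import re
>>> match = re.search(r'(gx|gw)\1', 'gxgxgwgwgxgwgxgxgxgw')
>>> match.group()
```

'gxgx'

`\1` is not a pattern — it's the concrete string captured by group 1, re-applied verbatim.
Unlike `match`, `search` isn't anchored — it looks for the pattern anywhere in the string.
The match spans [0:4] → 'gxgx'.
Captured: group 1 = 'gx'.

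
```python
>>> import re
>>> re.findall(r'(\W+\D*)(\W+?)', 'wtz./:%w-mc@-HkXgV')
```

This matches one or more of a non-word character, then zero or more of a non-digit (captured); then one or more of a non-word character (lazy) (captured).
`findall` packs the 2 group values into a tuple for every match.

[('./:%w-mc@', '-')]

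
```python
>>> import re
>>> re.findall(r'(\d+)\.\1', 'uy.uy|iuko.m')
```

A backreference is literal: `\1` must see the identical characters the first group matched.
Because there's exactly one group, `findall` drops the full match and keeps group 1 from each hit.
Nothing in the string satisfies the pattern, so the list is empty.

[]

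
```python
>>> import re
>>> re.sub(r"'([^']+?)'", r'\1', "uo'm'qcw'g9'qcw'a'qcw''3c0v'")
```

"uomqcwg9qcwaqcw'3c0v"

Matches: at [2:5] → "'m'"; at [8:12] → "'g9'"; at [15:18] → "'a'"; at [22:28] → "'3c0v'".
Each match is replaced using the text its own group 1 captured.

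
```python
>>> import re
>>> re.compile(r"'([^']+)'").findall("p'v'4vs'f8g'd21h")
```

['v', 'f8g']

With a single group, `findall` returns only what that group captured — 2 items.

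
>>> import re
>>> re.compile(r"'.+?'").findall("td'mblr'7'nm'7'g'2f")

Scanning left to right: at [2:8] → "'mblr'"; at [9:13] → "'nm'"; at [14:17] → "'g'".
With no groups in the pattern, `findall` gives back each whole match — 3 here.

["'mblr'", "'nm'", "'g'"]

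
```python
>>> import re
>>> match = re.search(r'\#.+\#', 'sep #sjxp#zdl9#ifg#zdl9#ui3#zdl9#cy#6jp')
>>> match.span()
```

(4, 36)

`search` walks the string left to right and returns the first match it finds.
The match spans [4:36] → '#sjxp#zdl9#ifg#zdl9#ui3#zdl9#cy#'.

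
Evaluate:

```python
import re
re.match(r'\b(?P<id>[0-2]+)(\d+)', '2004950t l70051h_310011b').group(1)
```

The match spans [0:7] → '2004950'.
Captured: group 1 = '200', group 2 = '4950'.

'200'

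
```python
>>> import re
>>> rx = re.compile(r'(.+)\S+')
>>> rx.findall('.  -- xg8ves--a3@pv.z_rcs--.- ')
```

`findall` collects group 1 from the one match (1 total).

['.  -- xg8ves--a3@pv.z_rcs--.']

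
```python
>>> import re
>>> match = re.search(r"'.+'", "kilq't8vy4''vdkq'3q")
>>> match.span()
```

The match spans [4:17] → "'t8vy4''vdkq'".

(4, 17)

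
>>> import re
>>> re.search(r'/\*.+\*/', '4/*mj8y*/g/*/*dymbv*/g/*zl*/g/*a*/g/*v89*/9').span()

The match spans [1:42] → '/*mj8y*/g/*/*dymbv*/g/*zl*/g/*a*/g/*v89*/'.

(1, 42)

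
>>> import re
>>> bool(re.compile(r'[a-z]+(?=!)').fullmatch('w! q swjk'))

False

`re.fullmatch` is like wrapping the pattern in `^…$` (in single-line mode).
Here the pattern can't cover the whole string, so the call returns None, and `bool(None)` is False.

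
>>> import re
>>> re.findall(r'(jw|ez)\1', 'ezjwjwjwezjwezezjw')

After group 1 captures some text, `\1` only succeeds where that same text appears again.
Walking the string: at [2:6] match 'jwjw', group 1 = 'jw'; at [12:16] match 'ezez', group 1 = 'ez'.
`findall` collects group 1 from each match (2 total).

['jw', 'ez']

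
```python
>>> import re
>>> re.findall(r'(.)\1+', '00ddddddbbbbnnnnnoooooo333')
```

A backreference is literal: `\1` must see the identical characters the first group matched.
Walking the string: at [0:2] match '00', group 1 = '0'; at [2:8] match 'dddddd', group 1 = 'd'; at [8:12] match 'bbbb', group 1 = 'b'; at [12:17] match 'nnnnn', group 1 = 'n'; at [17:23] match 'oooooo', group 1 = 'o'; ….
Because there's exactly one group, `findall` drops the full match and keeps group 1 from each hit.

['0', 'd', 'b', 'n', 'o', '3']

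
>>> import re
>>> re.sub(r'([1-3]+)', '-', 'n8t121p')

`sub` substitutes '-' at each match site.

'n8t-p'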